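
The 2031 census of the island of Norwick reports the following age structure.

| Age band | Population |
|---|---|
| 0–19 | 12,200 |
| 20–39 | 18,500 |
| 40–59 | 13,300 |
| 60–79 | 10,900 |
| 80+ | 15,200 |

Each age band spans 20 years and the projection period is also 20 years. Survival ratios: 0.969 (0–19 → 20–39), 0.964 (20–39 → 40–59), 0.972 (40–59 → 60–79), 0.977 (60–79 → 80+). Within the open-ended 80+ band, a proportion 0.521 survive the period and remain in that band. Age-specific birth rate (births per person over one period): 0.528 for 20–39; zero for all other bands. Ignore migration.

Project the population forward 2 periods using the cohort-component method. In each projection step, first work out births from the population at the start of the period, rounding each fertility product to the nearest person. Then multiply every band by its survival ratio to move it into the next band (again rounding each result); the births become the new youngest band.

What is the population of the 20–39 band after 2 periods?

[period 1]
Births: 18500 × 0.528 = 9768
20–39: 12200 × 0.969 = 11822
40–59: 18500 × 0.964 = 17834
60–79: 13300 × 0.972 = 12928
80+: 10900 × 0.977 + 15200 × 0.521 = 10649 + 7919 = 18568
Population now: 0–19=9768, 20–39=11822, 40–59=17834, 60–79=12928, 80+=18568
[period 2]
Births: 11822 × 0.528 = 6242
20–39: 9768 × 0.969 = 9465
40–59: 11822 × 0.964 = 11396
60–79: 17834 × 0.972 = 17335
80+: 12928 × 0.977 + 18568 × 0.521 = 12631 + 9674 = 22305
Population now: 0–19=6242, 20–39=9465, 40–59=11396, 60–79=17335, 80+=22305

9465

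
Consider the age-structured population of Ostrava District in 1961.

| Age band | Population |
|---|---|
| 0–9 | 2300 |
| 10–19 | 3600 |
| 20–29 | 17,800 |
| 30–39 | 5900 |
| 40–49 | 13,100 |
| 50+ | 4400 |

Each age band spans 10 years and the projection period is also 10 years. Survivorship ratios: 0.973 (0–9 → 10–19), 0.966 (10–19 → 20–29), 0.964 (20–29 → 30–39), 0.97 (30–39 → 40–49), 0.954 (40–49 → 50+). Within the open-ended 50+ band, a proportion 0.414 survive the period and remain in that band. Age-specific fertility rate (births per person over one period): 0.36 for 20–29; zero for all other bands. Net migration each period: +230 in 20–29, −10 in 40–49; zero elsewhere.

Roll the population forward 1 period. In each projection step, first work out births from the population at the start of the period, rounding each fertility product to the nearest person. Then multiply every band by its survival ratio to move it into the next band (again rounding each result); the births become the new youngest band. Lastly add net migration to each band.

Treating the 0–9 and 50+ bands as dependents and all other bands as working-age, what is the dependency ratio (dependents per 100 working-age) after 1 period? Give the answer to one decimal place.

Numbering the bands 1..6 from youngest to oldest:
Period 1:
Births: 17800 * 0.36 = 6408
Band 2: 2300 * 0.973 = 2238
Band 3: 3600 * 0.966 = 3478
Band 4: 17800 * 0.964 = 17159
Band 5: 5900 * 0.97 = 5723
Band 6: 13100 * 0.954 + 4400 * 0.414 = 12497 + 1822 = 14319
Net migration: Band 3 + 230 → 3708; Band 5 − 10 → 5713
→ [6408, 2238, 3708, 17159, 5713, 14319]
Dependents (band 0–9 + band 50+) = 6408 + 14319 = 20727; working-age = 28818; ratio = 20727/28818 × 100 = 71.9

71.9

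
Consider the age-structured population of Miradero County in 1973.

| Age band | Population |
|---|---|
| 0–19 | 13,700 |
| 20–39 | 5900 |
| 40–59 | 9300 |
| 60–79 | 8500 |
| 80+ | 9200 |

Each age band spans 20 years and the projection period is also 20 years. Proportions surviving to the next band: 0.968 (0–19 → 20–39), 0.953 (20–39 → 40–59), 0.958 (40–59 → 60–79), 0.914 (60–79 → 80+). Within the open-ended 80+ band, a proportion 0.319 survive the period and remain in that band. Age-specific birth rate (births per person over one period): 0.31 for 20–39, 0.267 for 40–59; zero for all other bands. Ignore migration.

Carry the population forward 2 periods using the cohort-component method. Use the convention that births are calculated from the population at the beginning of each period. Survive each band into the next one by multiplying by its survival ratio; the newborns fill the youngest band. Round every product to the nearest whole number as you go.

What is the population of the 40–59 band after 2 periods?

After projecting period 1:
Births: 5900 × 0.31 = 1829  |  9300 × 0.267 = 2483 ⇒ total 4312
20–39: 13700 × 0.968 = 13262
40–59: 5900 × 0.953 = 5623
60–79: 9300 × 0.958 = 8909
80+: 8500 × 0.914 + 9200 × 0.319 = 7769 + 2935 = 10704
End of period: [4312, 13262, 5623, 8909, 10704]
After projecting period 2:
Births: 13262 × 0.31 = 4111  |  5623 × 0.267 = 1501 ⇒ total 5612
20–39: 4312 × 0.968 = 4174
40–59: 13262 × 0.953 = 12639
60–79: 5623 × 0.958 = 5387
80+: 8909 × 0.914 + 10704 × 0.319 = 8143 + 3415 = 11558
End of period: [5612, 4174, 12639, 5387, 11558]

12639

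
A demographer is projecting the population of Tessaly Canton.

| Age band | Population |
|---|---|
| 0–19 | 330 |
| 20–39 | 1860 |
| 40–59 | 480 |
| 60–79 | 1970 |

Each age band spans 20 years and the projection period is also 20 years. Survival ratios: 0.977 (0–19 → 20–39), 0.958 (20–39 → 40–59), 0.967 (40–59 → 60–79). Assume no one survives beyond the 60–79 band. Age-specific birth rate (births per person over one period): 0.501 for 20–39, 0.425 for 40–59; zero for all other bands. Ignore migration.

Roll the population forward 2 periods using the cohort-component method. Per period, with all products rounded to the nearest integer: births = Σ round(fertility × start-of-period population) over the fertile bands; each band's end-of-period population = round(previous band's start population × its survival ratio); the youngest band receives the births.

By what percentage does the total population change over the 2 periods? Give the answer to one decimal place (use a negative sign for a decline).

-12.5

— Period 1 —
Births: 1860 × 0.501 = 932  |  480 × 0.425 = 204 — total 1136
20–39: 330 × 0.977 = 322
40–59: 1860 × 0.958 = 1782
60–79: 480 × 0.967 = 464
Population now: 0–19=1136, 20–39=322, 40–59=1782, 60–79=464
— Period 2 —
Births: 322 × 0.501 = 161  |  1782 × 0.425 = 757 — total 918
20–39: 1136 × 0.977 = 1110
40–59: 322 × 0.958 = 308
60–79: 1782 × 0.967 = 1723
Population now: 0–19=918, 20–39=1110, 40–59=308, 60–79=1723
Total: 4640 → 4059; change = -581; percentage change = -12.5%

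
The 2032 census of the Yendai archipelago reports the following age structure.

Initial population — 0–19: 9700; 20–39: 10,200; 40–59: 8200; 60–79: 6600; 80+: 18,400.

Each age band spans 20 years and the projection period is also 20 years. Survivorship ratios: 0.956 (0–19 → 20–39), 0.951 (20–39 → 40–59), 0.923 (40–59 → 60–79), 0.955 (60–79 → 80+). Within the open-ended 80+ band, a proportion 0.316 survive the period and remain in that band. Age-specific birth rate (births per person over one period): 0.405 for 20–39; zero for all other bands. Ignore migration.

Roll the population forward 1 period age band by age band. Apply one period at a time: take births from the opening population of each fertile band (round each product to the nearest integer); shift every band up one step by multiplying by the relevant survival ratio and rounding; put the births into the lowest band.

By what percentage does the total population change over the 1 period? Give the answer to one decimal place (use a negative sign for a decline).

Period 1.
Births: 10200 * 0.405 = 4131
20–39: 9700 * 0.956 = 9273
40–59: 10200 * 0.951 = 9700
60–79: 8200 * 0.923 = 7569
80+: 6600 * 0.955 + 18400 * 0.316 = 6303 + 5814 = 12117
Giving 4131 / 9273 / 9700 / 7569 / 12117.
Total: 53100 → 42790; change = -10310; percentage change = -19.4%

-19.4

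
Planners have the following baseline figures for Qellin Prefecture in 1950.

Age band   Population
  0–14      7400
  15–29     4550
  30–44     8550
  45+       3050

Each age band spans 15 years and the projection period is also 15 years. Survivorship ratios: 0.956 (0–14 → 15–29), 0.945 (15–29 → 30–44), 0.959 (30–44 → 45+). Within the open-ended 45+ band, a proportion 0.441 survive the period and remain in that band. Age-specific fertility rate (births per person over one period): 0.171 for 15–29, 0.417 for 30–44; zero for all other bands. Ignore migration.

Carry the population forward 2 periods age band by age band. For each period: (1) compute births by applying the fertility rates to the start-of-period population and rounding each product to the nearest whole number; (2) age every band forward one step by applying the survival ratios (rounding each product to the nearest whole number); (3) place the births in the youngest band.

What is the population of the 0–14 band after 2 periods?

(Bands numbered youngest = 1 to oldest = 4.)
— Period 1 —
Births: 4550 × 0.171 = 778, 8550 × 0.417 = 3565 → 4343
Band 2: 7400 × 0.956 = 7074
Band 3: 4550 × 0.945 = 4300
Band 4: 8550 × 0.959 + 3050 × 0.441 = 8199 + 1345 = 9544
Population now: 0–14=4343, 15–29=7074, 30–44=4300, 45+=9544
— Period 2 —
Births: 7074 × 0.171 = 1210, 4300 × 0.417 = 1793 → 3003
Band 2: 4343 × 0.956 = 4152
Band 3: 7074 × 0.945 = 6685
Band 4: 4300 × 0.959 + 9544 × 0.441 = 4124 + 4209 = 8333
Population now: 0–14=3003, 15–29=4152, 30–44=6685, 45+=8333

3003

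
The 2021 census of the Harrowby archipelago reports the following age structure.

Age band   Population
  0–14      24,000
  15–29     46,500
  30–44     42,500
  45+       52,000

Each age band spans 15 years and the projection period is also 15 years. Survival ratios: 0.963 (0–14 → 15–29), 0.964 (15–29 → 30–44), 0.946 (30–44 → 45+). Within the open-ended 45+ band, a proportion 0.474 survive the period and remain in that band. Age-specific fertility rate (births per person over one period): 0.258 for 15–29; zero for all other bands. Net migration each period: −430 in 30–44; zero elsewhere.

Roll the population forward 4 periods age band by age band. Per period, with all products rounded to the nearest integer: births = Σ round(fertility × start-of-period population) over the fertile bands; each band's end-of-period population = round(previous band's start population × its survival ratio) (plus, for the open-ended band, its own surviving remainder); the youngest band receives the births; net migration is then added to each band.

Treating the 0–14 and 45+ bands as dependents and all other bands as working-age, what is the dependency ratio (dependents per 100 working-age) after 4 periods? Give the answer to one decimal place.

— Period 1 —
Births: 46500 × 0.258 = 11997
15–29: 24000 × 0.963 = 23112
30–44: 46500 × 0.964 = 44826
45+: 42500 × 0.946 + 52000 × 0.474 = 40205 + 24648 = 64853
Net migration: 30–44 − 430 → 44396
→ [11997, 23112, 44396, 64853]
— Period 2 —
Births: 23112 × 0.258 = 5963
15–29: 11997 × 0.963 = 11553
30–44: 23112 × 0.964 = 22280
45+: 44396 × 0.946 + 64853 × 0.474 = 41999 + 30740 = 72739
Net migration: 30–44 − 430 → 21850
→ [5963, 11553, 21850, 72739]
— Period 3 —
Births: 11553 × 0.258 = 2981
15–29: 5963 × 0.963 = 5742
30–44: 11553 × 0.964 = 11137
45+: 21850 × 0.946 + 72739 × 0.474 = 20670 + 34478 = 55148
Net migration: 30–44 − 430 → 10707
→ [2981, 5742, 10707, 55148]
— Period 4 —
Births: 5742 × 0.258 = 1481
15–29: 2981 × 0.963 = 2871
30–44: 5742 × 0.964 = 5535
45+: 10707 × 0.946 + 55148 × 0.474 = 10129 + 26140 = 36269
Net migration: 30–44 − 430 → 5105
→ [1481, 2871, 5105, 36269]
Dependents (band 0–14 + band 45+) = 1481 + 36269 = 37750; working-age = 7976; ratio = 37750/7976 × 100 = 473.3

473.3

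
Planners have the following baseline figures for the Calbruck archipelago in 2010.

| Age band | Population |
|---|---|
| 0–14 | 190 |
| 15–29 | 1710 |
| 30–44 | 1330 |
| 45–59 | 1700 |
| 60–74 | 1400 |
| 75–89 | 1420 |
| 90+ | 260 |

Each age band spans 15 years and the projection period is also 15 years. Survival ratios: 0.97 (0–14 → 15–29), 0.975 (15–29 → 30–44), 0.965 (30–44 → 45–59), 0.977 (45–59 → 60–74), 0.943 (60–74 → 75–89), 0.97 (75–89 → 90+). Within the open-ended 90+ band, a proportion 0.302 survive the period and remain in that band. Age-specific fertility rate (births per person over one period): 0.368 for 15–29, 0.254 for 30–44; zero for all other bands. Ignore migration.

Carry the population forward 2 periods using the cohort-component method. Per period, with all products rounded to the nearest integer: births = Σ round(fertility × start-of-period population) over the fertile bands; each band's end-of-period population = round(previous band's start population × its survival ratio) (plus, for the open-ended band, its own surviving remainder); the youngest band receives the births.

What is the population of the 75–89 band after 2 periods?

1566

(Bands numbered youngest = 1 to oldest = 7.)
Period 1:
Births: 1710 * 0.368 = 629  |  1330 * 0.254 = 338 — total 967
Band 2: 190 * 0.97 = 184
Band 3: 1710 * 0.975 = 1667
Band 4: 1330 * 0.965 = 1283
Band 5: 1700 * 0.977 = 1661
Band 6: 1400 * 0.943 = 1320
Band 7: 1420 * 0.97 + 260 * 0.302 = 1377 + 79 = 1456
End of period: [967, 184, 1667, 1283, 1661, 1320, 1456]
Period 2:
Births: 184 * 0.368 = 68  |  1667 * 0.254 = 423 — total 491
Band 2: 967 * 0.97 = 938
Band 3: 184 * 0.975 = 179
Band 4: 1667 * 0.965 = 1609
Band 5: 1283 * 0.977 = 1253
Band 6: 1661 * 0.943 = 1566
Band 7: 1320 * 0.97 + 1456 * 0.302 = 1280 + 440 = 1720
End of period: [491, 938, 179, 1609, 1253, 1566, 1720]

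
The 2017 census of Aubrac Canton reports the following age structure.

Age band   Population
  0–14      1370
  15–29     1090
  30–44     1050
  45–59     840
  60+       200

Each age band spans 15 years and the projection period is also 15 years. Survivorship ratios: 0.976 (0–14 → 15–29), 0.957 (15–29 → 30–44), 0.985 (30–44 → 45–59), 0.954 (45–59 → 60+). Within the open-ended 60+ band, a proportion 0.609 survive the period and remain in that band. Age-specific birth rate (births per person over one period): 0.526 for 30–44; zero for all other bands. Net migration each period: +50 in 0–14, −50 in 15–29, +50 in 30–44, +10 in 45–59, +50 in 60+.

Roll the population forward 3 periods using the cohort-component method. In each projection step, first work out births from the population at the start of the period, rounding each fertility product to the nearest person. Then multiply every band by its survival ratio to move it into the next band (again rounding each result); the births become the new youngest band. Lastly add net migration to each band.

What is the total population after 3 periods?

— Period 1 —
Births: 1050 * 0.526 = 552
15–29: 1370 * 0.976 = 1337
30–44: 1090 * 0.957 = 1043
45–59: 1050 * 0.985 = 1034
60+: 840 * 0.954 + 200 * 0.609 = 801 + 122 = 923
Net migration: 0–14 + 50 → 602; 15–29 − 50 → 1287; 30–44 + 50 → 1093; 45–59 + 10 → 1044; 60+ + 50 → 973
→ [602, 1287, 1093, 1044, 973]
— Period 2 —
Births: 1093 * 0.526 = 575
15–29: 602 * 0.976 = 588
30–44: 1287 * 0.957 = 1232
45–59: 1093 * 0.985 = 1077
60+: 1044 * 0.954 + 973 * 0.609 = 996 + 593 = 1589
Net migration: 0–14 + 50 → 625; 15–29 − 50 → 538; 30–44 + 50 → 1282; 45–59 + 10 → 1087; 60+ + 50 → 1639
→ [625, 538, 1282, 1087, 1639]
— Period 3 —
Births: 1282 * 0.526 = 674
15–29: 625 * 0.976 = 610
30–44: 538 * 0.957 = 515
45–59: 1282 * 0.985 = 1263
60+: 1087 * 0.954 + 1639 * 0.609 = 1037 + 998 = 2035
Net migration: 0–14 + 50 → 724; 15–29 − 50 → 560; 30–44 + 50 → 565; 45–59 + 10 → 1273; 60+ + 50 → 2085
→ [724, 560, 565, 1273, 2085]
Total after period 3: 724 + 560 + 565 + 1273 + 2085 = 5207

5207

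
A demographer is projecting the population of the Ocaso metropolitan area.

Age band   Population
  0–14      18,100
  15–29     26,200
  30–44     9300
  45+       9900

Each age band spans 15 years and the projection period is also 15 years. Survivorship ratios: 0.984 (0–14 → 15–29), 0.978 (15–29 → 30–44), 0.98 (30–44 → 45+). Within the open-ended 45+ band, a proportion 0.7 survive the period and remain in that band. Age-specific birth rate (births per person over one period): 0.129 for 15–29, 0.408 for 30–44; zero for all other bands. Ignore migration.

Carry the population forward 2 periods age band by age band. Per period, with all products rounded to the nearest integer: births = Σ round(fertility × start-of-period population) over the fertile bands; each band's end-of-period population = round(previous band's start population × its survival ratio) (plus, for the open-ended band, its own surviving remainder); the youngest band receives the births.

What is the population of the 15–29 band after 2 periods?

— Period 1 —
Births: 26200 * 0.129 = 3380, 9300 * 0.408 = 3794 — total 7174
15–29: 18100 * 0.984 = 17810
30–44: 26200 * 0.978 = 25624
45+: 9300 * 0.98 + 9900 * 0.7 = 9114 + 6930 = 16044
End of period: [7174, 17810, 25624, 16044]
— Period 2 —
Births: 17810 * 0.129 = 2297, 25624 * 0.408 = 10455 — total 12752
15–29: 7174 * 0.984 = 7059
30–44: 17810 * 0.978 = 17418
45+: 25624 * 0.98 + 16044 * 0.7 = 25112 + 11231 = 36343
End of period: [12752, 7059, 17418, 36343]

7059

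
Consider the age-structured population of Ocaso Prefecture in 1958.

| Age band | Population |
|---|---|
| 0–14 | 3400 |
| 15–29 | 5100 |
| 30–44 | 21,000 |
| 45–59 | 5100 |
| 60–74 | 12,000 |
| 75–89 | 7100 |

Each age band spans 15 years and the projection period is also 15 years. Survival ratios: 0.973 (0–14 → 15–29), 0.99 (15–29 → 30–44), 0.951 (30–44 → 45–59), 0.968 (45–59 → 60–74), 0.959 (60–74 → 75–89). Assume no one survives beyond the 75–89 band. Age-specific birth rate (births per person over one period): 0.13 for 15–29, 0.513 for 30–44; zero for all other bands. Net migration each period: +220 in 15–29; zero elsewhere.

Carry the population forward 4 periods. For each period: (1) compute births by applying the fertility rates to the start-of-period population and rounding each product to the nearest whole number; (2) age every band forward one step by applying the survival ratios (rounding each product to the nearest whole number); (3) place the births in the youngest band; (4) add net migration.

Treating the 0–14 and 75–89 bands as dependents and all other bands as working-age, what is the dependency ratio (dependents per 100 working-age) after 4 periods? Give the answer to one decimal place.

Let group 1 be 0–14 through group 6 = 75–89.
After projecting period 1:
Births: 5100 × 0.13 = 663 ; 21000 × 0.513 = 10773 → total 11436
Group 2: 3400 × 0.973 = 3308
Group 3: 5100 × 0.99 = 5049
Group 4: 21000 × 0.951 = 19971
Group 5: 5100 × 0.968 = 4937
Group 6: 12000 × 0.959 = 11508
Net migration: Group 2 + 220 → 3528
Giving 11436 / 3528 / 5049 / 19971 / 4937 / 11508.
After projecting period 2:
Births: 3528 × 0.13 = 459 ; 5049 × 0.513 = 2590 → total 3049
Group 2: 11436 × 0.973 = 11127
Group 3: 3528 × 0.99 = 3493
Group 4: 5049 × 0.951 = 4802
Group 5: 19971 × 0.968 = 19332
Group 6: 4937 × 0.959 = 4735
Net migration: Group 2 + 220 → 11347
Giving 3049 / 11347 / 3493 / 4802 / 19332 / 4735.
After projecting period 3:
Births: 11347 × 0.13 = 1475 ; 3493 × 0.513 = 1792 → total 3267
Group 2: 3049 × 0.973 = 2967
Group 3: 11347 × 0.99 = 11234
Group 4: 3493 × 0.951 = 3322
Group 5: 4802 × 0.968 = 4648
Group 6: 19332 × 0.959 = 18539
Net migration: Group 2 + 220 → 3187
Giving 3267 / 3187 / 11234 / 3322 / 4648 / 18539.
After projecting period 4:
Births: 3187 × 0.13 = 414 ; 11234 × 0.513 = 5763 → total 6177
Group 2: 3267 × 0.973 = 3179
Group 3: 3187 × 0.99 = 3155
Group 4: 11234 × 0.951 = 10684
Group 5: 3322 × 0.968 = 3216
Group 6: 4648 × 0.959 = 4457
Net migration: Group 2 + 220 → 3399
Giving 6177 / 3399 / 3155 / 10684 / 3216 / 4457.
Dependents (band 0–14 + band 75–89) = 6177 + 4457 = 10634; working-age = 20454; ratio = 10634/20454 × 100 = 52.0

52.0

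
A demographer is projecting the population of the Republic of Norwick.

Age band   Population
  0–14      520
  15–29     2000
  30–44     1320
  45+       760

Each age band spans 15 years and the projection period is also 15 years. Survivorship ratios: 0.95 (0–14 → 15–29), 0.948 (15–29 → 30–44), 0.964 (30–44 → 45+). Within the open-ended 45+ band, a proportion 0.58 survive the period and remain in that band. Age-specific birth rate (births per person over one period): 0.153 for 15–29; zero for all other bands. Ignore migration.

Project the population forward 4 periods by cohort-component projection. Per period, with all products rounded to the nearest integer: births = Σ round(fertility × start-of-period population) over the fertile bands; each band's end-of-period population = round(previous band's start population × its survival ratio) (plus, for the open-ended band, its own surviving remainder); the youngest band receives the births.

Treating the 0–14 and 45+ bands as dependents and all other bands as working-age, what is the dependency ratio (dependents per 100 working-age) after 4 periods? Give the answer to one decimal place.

1340.5

[period 1]
Births: 2000 * 0.153 = 306
15–29: 520 * 0.95 = 494
30–44: 2000 * 0.948 = 1896
45+: 1320 * 0.964 + 760 * 0.58 = 1272 + 441 = 1713
Giving 306 / 494 / 1896 / 1713.
[period 2]
Births: 494 * 0.153 = 76
15–29: 306 * 0.95 = 291
30–44: 494 * 0.948 = 468
45+: 1896 * 0.964 + 1713 * 0.58 = 1828 + 994 = 2822
Giving 76 / 291 / 468 / 2822.
[period 3]
Births: 291 * 0.153 = 45
15–29: 76 * 0.95 = 72
30–44: 291 * 0.948 = 276
45+: 468 * 0.964 + 2822 * 0.58 = 451 + 1637 = 2088
Giving 45 / 72 / 276 / 2088.
[period 4]
Births: 72 * 0.153 = 11
15–29: 45 * 0.95 = 43
30–44: 72 * 0.948 = 68
45+: 276 * 0.964 + 2088 * 0.58 = 266 + 1211 = 1477
Giving 11 / 43 / 68 / 1477.
Dependents (band 0–14 + band 45+) = 11 + 1477 = 1488; working-age = 111; ratio = 1488/111 × 100 = 1340.5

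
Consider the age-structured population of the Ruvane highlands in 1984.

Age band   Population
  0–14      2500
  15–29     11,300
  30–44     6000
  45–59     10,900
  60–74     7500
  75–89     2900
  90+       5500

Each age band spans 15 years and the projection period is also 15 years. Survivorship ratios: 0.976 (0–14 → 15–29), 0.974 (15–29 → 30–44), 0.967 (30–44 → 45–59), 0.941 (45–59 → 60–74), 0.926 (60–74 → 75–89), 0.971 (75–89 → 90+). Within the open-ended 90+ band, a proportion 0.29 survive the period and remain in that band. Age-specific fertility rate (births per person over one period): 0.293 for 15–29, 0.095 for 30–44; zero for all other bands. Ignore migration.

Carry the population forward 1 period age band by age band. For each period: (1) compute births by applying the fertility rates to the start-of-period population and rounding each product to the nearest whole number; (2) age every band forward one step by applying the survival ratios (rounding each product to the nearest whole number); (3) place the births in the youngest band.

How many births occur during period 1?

3881

Call the groups 1 to 7, youngest first.
Period 1.
Births: 11300 × 0.293 = 3311 ; 6000 × 0.095 = 570 → total 3881
Group 2: 2500 × 0.976 = 2440
Group 3: 11300 × 0.974 = 11006
Group 4: 6000 × 0.967 = 5802
Group 5: 10900 × 0.941 = 10257
Group 6: 7500 × 0.926 = 6945
Group 7: 2900 × 0.971 + 5500 × 0.29 = 2816 + 1595 = 4411
End of period: [3881, 2440, 11006, 5802, 10257, 6945, 4411]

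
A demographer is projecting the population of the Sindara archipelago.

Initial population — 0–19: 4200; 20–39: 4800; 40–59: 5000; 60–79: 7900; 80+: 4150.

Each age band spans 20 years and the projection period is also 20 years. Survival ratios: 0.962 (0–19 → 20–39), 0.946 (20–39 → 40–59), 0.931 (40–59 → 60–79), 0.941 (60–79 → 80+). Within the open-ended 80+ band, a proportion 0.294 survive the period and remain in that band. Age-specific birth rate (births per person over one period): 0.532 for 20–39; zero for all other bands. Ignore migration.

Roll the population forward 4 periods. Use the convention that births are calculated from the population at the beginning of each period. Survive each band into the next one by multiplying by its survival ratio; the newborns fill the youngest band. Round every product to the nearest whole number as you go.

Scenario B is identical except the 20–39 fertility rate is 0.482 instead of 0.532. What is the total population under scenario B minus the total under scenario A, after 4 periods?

-808

Let group 1 be 0–19 through group 5 = 80+.
Period 1.
Births: 4800 × 0.532 = 2554
Group 2: 4200 × 0.962 = 4040
Group 3: 4800 × 0.946 = 4541
Group 4: 5000 × 0.931 = 4655
Group 5: 7900 × 0.941 + 4150 × 0.294 = 7434 + 1220 = 8654
Population now: 0–19=2554, 20–39=4040, 40–59=4541, 60–79=4655, 80+=8654
Period 2.
Births: 4040 × 0.532 = 2149
Group 2: 2554 × 0.962 = 2457
Group 3: 4040 × 0.946 = 3822
Group 4: 4541 × 0.931 = 4228
Group 5: 4655 × 0.941 + 8654 × 0.294 = 4380 + 2544 = 6924
Population now: 0–19=2149, 20–39=2457, 40–59=3822, 60–79=4228, 80+=6924
Period 3.
Births: 2457 × 0.532 = 1307
Group 2: 2149 × 0.962 = 2067
Group 3: 2457 × 0.946 = 2324
Group 4: 3822 × 0.931 = 3558
Group 5: 4228 × 0.941 + 6924 × 0.294 = 3979 + 2036 = 6015
Population now: 0–19=1307, 20–39=2067, 40–59=2324, 60–79=3558, 80+=6015
Period 4.
Births: 2067 × 0.532 = 1100
Group 2: 1307 × 0.962 = 1257
Group 3: 2067 × 0.946 = 1955
Group 4: 2324 × 0.931 = 2164
Group 5: 3558 × 0.941 + 6015 × 0.294 = 3348 + 1768 = 5116
Population now: 0–19=1100, 20–39=1257, 40–59=1955, 60–79=2164, 80+=5116
Scenario A total after 4 periods: 11592
Scenario B projection —
Period 1.
Births: 4800 × 0.482 = 2314
Group 2: 4200 × 0.962 = 4040
Group 3: 4800 × 0.946 = 4541
Group 4: 5000 × 0.931 = 4655
Group 5: 7900 × 0.941 + 4150 × 0.294 = 7434 + 1220 = 8654
Population now: 0–19=2314, 20–39=4040, 40–59=4541, 60–79=4655, 80+=8654
Period 2.
Births: 4040 × 0.482 = 1947
Group 2: 2314 × 0.962 = 2226
Group 3: 4040 × 0.946 = 3822
Group 4: 4541 × 0.931 = 4228
Group 5: 4655 × 0.941 + 8654 × 0.294 = 4380 + 2544 = 6924
Population now: 0–19=1947, 20–39=2226, 40–59=3822, 60–79=4228, 80+=6924
Period 3.
Births: 2226 × 0.482 = 1073
Group 2: 1947 × 0.962 = 1873
Group 3: 2226 × 0.946 = 2106
Group 4: 3822 × 0.931 = 3558
Group 5: 4228 × 0.941 + 6924 × 0.294 = 3979 + 2036 = 6015
Population now: 0–19=1073, 20–39=1873, 40–59=2106, 60–79=3558, 80+=6015
Period 4.
Births: 1873 × 0.482 = 903
Group 2: 1073 × 0.962 = 1032
Group 3: 1873 × 0.946 = 1772
Group 4: 2106 × 0.931 = 1961
Group 5: 3558 × 0.941 + 6015 × 0.294 = 3348 + 1768 = 5116
Population now: 0–19=903, 20–39=1032, 40–59=1772, 60–79=1961, 80+=5116
Scenario B total after 4 periods: 10784
Difference B − A = 10784 − 11592 = -808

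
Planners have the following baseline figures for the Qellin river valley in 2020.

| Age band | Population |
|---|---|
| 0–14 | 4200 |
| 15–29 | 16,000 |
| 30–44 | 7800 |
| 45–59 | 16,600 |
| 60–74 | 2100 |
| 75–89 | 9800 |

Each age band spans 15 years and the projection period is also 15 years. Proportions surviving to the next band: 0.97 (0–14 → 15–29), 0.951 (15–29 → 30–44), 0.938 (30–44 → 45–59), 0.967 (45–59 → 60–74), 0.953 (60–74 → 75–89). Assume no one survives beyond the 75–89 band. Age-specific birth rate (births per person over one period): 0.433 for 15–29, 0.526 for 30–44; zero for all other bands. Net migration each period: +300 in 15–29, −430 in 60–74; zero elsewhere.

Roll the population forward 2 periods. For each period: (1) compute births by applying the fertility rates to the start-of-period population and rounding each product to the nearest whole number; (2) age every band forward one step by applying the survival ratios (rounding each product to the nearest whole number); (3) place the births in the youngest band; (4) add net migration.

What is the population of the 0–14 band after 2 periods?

9898

Let band 1 be 0–14 through band 6 = 75–89.
[period 1]
Births: 16000 * 0.433 = 6928, 7800 * 0.526 = 4103 → 11031
Band 2: 4200 * 0.97 = 4074
Band 3: 16000 * 0.951 = 15216
Band 4: 7800 * 0.938 = 7316
Band 5: 16600 * 0.967 = 16052
Band 6: 2100 * 0.953 = 2001
Net migration: Band 2 + 300 → 4374; Band 5 − 430 → 15622
Giving 11031 / 4374 / 15216 / 7316 / 15622 / 2001.
[period 2]
Births: 4374 * 0.433 = 1894, 15216 * 0.526 = 8004 → 9898
Band 2: 11031 * 0.97 = 10700
Band 3: 4374 * 0.951 = 4160
Band 4: 15216 * 0.938 = 14273
Band 5: 7316 * 0.967 = 7075
Band 6: 15622 * 0.953 = 14888
Net migration: Band 2 + 300 → 11000; Band 5 − 430 → 6645
Giving 9898 / 11000 / 4160 / 14273 / 6645 / 14888.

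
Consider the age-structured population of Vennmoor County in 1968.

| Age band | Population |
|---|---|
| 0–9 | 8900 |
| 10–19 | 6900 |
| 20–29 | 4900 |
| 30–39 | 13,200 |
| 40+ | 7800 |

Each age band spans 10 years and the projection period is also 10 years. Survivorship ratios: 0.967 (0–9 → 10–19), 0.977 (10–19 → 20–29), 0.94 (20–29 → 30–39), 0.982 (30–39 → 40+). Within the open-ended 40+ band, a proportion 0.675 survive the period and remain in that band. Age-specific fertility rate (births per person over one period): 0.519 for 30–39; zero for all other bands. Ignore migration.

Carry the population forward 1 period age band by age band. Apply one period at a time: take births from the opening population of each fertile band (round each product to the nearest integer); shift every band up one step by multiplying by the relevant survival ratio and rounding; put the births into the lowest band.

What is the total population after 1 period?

45031

Numbering the groups 1..5 from youngest to oldest:
After projecting period 1:
Births: 13200 * 0.519 = 6851
Group 2: 8900 * 0.967 = 8606
Group 3: 6900 * 0.977 = 6741
Group 4: 4900 * 0.94 = 4606
Group 5: 13200 * 0.982 + 7800 * 0.675 = 12962 + 5265 = 18227
Population now: 0–9=6851, 10–19=8606, 20–29=6741, 30–39=4606, 40+=18227
Total after period 1: 6851 + 8606 + 6741 + 4606 + 18227 = 45031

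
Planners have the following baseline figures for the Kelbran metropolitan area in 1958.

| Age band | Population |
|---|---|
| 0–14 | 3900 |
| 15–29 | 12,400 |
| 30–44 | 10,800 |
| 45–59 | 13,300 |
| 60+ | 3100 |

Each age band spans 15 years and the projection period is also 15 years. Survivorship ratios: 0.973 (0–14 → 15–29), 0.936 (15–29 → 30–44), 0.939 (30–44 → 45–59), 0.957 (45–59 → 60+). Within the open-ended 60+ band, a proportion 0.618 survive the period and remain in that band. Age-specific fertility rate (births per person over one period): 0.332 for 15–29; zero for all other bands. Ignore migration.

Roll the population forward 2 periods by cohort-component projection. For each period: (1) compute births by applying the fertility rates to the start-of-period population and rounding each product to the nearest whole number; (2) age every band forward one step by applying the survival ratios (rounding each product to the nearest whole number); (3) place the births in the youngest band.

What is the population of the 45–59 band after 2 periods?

— Period 1 —
Births: 12400 * 0.332 = 4117
15–29: 3900 * 0.973 = 3795
30–44: 12400 * 0.936 = 11606
45–59: 10800 * 0.939 = 10141
60+: 13300 * 0.957 + 3100 * 0.618 = 12728 + 1916 = 14644
End of period: [4117, 3795, 11606, 10141, 14644]
— Period 2 —
Births: 3795 * 0.332 = 1260
15–29: 4117 * 0.973 = 4006
30–44: 3795 * 0.936 = 3552
45–59: 11606 * 0.939 = 10898
60+: 10141 * 0.957 + 14644 * 0.618 = 9705 + 9050 = 18755
End of period: [1260, 4006, 3552, 10898, 18755]

10898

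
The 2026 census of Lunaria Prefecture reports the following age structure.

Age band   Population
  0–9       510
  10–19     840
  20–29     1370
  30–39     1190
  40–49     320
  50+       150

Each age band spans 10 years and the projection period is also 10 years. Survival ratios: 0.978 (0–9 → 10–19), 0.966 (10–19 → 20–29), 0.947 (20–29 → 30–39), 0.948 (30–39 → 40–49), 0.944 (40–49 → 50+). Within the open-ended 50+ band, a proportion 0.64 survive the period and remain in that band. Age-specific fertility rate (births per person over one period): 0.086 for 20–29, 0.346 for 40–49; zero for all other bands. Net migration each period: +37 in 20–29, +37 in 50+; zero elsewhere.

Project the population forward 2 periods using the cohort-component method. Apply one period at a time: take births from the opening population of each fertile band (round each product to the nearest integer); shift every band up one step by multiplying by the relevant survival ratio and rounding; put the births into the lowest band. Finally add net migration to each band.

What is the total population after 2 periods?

4619

Let band 1 be 0–9 through band 6 = 50+.
Period 1.
Births: 1370 × 0.086 = 118 ; 320 × 0.346 = 111 → total 229
Band 2: 510 × 0.978 = 499
Band 3: 840 × 0.966 = 811
Band 4: 1370 × 0.947 = 1297
Band 5: 1190 × 0.948 = 1128
Band 6: 320 × 0.944 + 150 × 0.64 = 302 + 96 = 398
Net migration: Band 3 + 37 → 848; Band 6 + 37 → 435
Giving 229 / 499 / 848 / 1297 / 1128 / 435.
Period 2.
Births: 848 × 0.086 = 73 ; 1128 × 0.346 = 390 → total 463
Band 2: 229 × 0.978 = 224
Band 3: 499 × 0.966 = 482
Band 4: 848 × 0.947 = 803
Band 5: 1297 × 0.948 = 1230
Band 6: 1128 × 0.944 + 435 × 0.64 = 1065 + 278 = 1343
Net migration: Band 3 + 37 → 519; Band 6 + 37 → 1380
Giving 463 / 224 / 519 / 803 / 1230 / 1380.
Total after period 2: 463 + 224 + 519 + 803 + 1230 + 1380 = 4619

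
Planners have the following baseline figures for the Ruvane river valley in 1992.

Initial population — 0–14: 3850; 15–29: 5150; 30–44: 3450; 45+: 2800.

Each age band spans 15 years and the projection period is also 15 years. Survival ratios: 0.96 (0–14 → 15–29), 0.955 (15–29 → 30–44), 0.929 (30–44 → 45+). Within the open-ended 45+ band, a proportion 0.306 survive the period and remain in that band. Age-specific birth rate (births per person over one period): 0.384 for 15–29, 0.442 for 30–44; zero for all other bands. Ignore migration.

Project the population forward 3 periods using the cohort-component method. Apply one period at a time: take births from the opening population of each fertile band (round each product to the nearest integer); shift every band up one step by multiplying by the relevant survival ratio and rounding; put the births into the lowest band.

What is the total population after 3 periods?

14569

After projecting period 1:
Births: 5150 × 0.384 = 1978  |  3450 × 0.442 = 1525 → 3503
15–29: 3850 × 0.96 = 3696
30–44: 5150 × 0.955 = 4918
45+: 3450 × 0.929 + 2800 × 0.306 = 3205 + 857 = 4062
Population now: 0–14=3503, 15–29=3696, 30–44=4918, 45+=4062
After projecting period 2:
Births: 3696 × 0.384 = 1419  |  4918 × 0.442 = 2174 → 3593
15–29: 3503 × 0.96 = 3363
30–44: 3696 × 0.955 = 3530
45+: 4918 × 0.929 + 4062 × 0.306 = 4569 + 1243 = 5812
Population now: 0–14=3593, 15–29=3363, 30–44=3530, 45+=5812
After projecting period 3:
Births: 3363 × 0.384 = 1291  |  3530 × 0.442 = 1560 → 2851
15–29: 3593 × 0.96 = 3449
30–44: 3363 × 0.955 = 3212
45+: 3530 × 0.929 + 5812 × 0.306 = 3279 + 1778 = 5057
Population now: 0–14=2851, 15–29=3449, 30–44=3212, 45+=5057
Total after period 3: 2851 + 3449 + 3212 + 5057 = 14569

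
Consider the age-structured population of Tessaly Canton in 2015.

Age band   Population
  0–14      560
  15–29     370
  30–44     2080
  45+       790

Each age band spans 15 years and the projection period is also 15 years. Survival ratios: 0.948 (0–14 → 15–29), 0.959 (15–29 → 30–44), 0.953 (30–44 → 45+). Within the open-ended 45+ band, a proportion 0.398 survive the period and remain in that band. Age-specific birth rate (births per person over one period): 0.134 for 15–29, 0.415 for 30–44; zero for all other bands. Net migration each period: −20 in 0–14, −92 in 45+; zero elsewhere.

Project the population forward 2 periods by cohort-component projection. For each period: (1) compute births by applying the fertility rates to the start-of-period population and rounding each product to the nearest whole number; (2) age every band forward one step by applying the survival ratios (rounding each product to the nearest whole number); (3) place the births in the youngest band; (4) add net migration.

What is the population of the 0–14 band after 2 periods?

[period 1]
Births: 370 * 0.134 = 50  |  2080 * 0.415 = 863 ⇒ total 913
15–29: 560 * 0.948 = 531
30–44: 370 * 0.959 = 355
45+: 2080 * 0.953 + 790 * 0.398 = 1982 + 314 = 2296
Net migration: 0–14 − 20 → 893; 45+ − 92 → 2204
End of period: [893, 531, 355, 2204]
[period 2]
Births: 531 * 0.134 = 71  |  355 * 0.415 = 147 ⇒ total 218
15–29: 893 * 0.948 = 847
30–44: 531 * 0.959 = 509
45+: 355 * 0.953 + 2204 * 0.398 = 338 + 877 = 1215
Net migration: 0–14 − 20 → 198; 45+ − 92 → 1123
End of period: [198, 847, 509, 1123]

198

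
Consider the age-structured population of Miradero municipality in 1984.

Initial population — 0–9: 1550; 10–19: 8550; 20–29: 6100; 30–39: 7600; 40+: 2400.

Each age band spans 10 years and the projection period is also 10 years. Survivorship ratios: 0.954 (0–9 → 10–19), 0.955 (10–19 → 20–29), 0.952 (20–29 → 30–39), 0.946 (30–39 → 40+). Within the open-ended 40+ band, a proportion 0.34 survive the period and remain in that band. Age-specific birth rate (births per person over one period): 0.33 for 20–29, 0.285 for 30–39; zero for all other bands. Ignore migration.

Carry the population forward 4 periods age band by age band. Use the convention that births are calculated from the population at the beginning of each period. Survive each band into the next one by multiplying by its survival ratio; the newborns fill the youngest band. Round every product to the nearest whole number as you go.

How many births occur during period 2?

— Period 1 —
Births: 6100 × 0.33 = 2013, 7600 × 0.285 = 2166 — total 4179
10–19: 1550 × 0.954 = 1479
20–29: 8550 × 0.955 = 8165
30–39: 6100 × 0.952 = 5807
40+: 7600 × 0.946 + 2400 × 0.34 = 7190 + 816 = 8006
Giving 4179 / 1479 / 8165 / 5807 / 8006.
— Period 2 —
Births: 8165 × 0.33 = 2694, 5807 × 0.285 = 1655 — total 4349
10–19: 4179 × 0.954 = 3987
20–29: 1479 × 0.955 = 1412
30–39: 8165 × 0.952 = 7773
40+: 5807 × 0.946 + 8006 × 0.34 = 5493 + 2722 = 8215
Giving 4349 / 3987 / 1412 / 7773 / 8215.

4349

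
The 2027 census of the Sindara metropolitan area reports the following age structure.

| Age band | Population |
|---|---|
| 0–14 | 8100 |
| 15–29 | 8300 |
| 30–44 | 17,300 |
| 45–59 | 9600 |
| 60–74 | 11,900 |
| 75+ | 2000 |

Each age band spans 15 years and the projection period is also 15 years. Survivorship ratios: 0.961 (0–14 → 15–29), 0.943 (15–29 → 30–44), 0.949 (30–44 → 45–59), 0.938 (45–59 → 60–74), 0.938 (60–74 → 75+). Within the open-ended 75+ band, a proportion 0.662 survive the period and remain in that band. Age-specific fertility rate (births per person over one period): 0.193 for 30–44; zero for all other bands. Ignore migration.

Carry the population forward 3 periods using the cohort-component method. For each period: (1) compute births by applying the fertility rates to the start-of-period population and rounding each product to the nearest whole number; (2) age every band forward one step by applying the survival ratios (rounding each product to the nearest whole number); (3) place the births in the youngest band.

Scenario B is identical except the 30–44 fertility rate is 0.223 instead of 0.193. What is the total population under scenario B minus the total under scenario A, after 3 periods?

(Groups numbered youngest = 1 to oldest = 6.)
Period 1.
Births: 17300 × 0.193 = 3339
Group 2: 8100 × 0.961 = 7784
Group 3: 8300 × 0.943 = 7827
Group 4: 17300 × 0.949 = 16418
Group 5: 9600 × 0.938 = 9005
Group 6: 11900 × 0.938 + 2000 × 0.662 = 11162 + 1324 = 12486
→ [3339, 7784, 7827, 16418, 9005, 12486]
Period 2.
Births: 7827 × 0.193 = 1511
Group 2: 3339 × 0.961 = 3209
Group 3: 7784 × 0.943 = 7340
Group 4: 7827 × 0.949 = 7428
Group 5: 16418 × 0.938 = 15400
Group 6: 9005 × 0.938 + 12486 × 0.662 = 8447 + 8266 = 16713
→ [1511, 3209, 7340, 7428, 15400, 16713]
Period 3.
Births: 7340 × 0.193 = 1417
Group 2: 1511 × 0.961 = 1452
Group 3: 3209 × 0.943 = 3026
Group 4: 7340 × 0.949 = 6966
Group 5: 7428 × 0.938 = 6967
Group 6: 15400 × 0.938 + 16713 × 0.662 = 14445 + 11064 = 25509
→ [1417, 1452, 3026, 6966, 6967, 25509]
Scenario A total after 3 periods: 45337
Scenario B projection —
Period 1.
Births: 17300 × 0.223 = 3858
Group 2: 8100 × 0.961 = 7784
Group 3: 8300 × 0.943 = 7827
Group 4: 17300 × 0.949 = 16418
Group 5: 9600 × 0.938 = 9005
Group 6: 11900 × 0.938 + 2000 × 0.662 = 11162 + 1324 = 12486
→ [3858, 7784, 7827, 16418, 9005, 12486]
Period 2.
Births: 7827 × 0.223 = 1745
Group 2: 3858 × 0.961 = 3708
Group 3: 7784 × 0.943 = 7340
Group 4: 7827 × 0.949 = 7428
Group 5: 16418 × 0.938 = 15400
Group 6: 9005 × 0.938 + 12486 × 0.662 = 8447 + 8266 = 16713
→ [1745, 3708, 7340, 7428, 15400, 16713]
Period 3.
Births: 7340 × 0.223 = 1637
Group 2: 1745 × 0.961 = 1677
Group 3: 3708 × 0.943 = 3497
Group 4: 7340 × 0.949 = 6966
Group 5: 7428 × 0.938 = 6967
Group 6: 15400 × 0.938 + 16713 × 0.662 = 14445 + 11064 = 25509
→ [1637, 1677, 3497, 6966, 6967, 25509]
Scenario B total after 3 periods: 46253
Difference B − A = 46253 − 45337 = 916

916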